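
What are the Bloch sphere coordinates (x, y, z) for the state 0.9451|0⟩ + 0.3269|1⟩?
(0.6179, 0, 0.7864)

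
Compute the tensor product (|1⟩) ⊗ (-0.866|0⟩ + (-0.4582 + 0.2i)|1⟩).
-0.866|10⟩ + (-0.4582 + 0.2i)|11⟩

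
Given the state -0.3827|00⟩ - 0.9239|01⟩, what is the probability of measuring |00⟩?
0.1465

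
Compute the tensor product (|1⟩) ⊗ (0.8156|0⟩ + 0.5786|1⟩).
0.8156|10⟩ + 0.5786|11⟩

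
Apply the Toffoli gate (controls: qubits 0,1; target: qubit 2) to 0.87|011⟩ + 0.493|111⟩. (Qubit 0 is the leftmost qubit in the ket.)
0.87|011⟩ + 0.493|110⟩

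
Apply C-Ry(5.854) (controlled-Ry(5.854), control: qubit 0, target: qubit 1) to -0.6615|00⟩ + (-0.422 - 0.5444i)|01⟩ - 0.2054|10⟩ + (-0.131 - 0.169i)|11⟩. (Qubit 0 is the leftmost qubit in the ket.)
-0.6615|00⟩ + (-0.422 - 0.5444i)|01⟩ + (0.2286 + 0.03599i)|10⟩ + (0.08426 + 0.1651i)|11⟩

C-Ry(5.854) leaves the control-|0⟩ kets |00⟩, |01⟩ unchanged and applies Ry(5.854) to qubit 1 on the control-|1⟩ pair (|10⟩, |11⟩).
Ry(5.854) = [[cos(θ/2), −sin(θ/2)], [sin(θ/2), cos(θ/2)]]; θ = 5.854, cos(θ/2) ≈ -0.977063, sin(θ/2) ≈ 0.212949.
With a = amp(|10⟩) = -0.2054 and b = amp(|11⟩) = (-0.131 - 0.169i):
new amp(|10⟩) = (-0.977063)·a + (-0.212949)·b = (0.2286 + 0.03599i)
new amp(|11⟩) = (0.212949)·a + (-0.977063)·b = (0.08426 + 0.1651i)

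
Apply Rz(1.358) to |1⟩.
(0.7782 + 0.628i)|1⟩

Rz(1.358) = [[e^(−iθ/2), 0], [0, e^(iθ/2)]] with e^(±iθ/2) = cos(θ/2) ± i·sin(θ/2); θ = 1.358, cos(θ/2) ≈ 0.778201, sin(θ/2) ≈ 0.628015.
With a = amp(|0⟩) = 0 and b = amp(|1⟩) = 1:
new amp(|0⟩) = (0.778201 - 0.628015i)·a = 0
new amp(|1⟩) = (0.778201 + 0.628015i)·b = (0.7782 + 0.628i)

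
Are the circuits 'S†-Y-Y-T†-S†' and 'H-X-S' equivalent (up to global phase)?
No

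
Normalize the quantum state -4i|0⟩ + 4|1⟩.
-(1/√2)i|0⟩ + 1/√2|1⟩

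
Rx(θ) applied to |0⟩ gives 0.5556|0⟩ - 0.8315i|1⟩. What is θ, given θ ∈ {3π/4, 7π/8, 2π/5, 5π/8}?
5π/8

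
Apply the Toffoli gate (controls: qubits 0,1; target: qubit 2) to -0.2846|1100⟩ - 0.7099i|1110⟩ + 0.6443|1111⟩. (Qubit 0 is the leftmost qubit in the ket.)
-0.7099i|1100⟩ + 0.6443|1101⟩ - 0.2846|1110⟩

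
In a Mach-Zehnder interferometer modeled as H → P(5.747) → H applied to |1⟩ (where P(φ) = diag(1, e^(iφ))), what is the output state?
(0.07017 + 0.2554i)|0⟩ + (0.9298 - 0.2554i)|1⟩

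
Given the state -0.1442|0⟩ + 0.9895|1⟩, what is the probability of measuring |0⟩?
0.02079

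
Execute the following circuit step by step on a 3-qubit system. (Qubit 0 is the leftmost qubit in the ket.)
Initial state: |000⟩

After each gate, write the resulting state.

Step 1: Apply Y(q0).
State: i|100⟩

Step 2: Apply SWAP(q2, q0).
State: i|001⟩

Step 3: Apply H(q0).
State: (1/√2)i|001⟩ + (1/√2)i|101⟩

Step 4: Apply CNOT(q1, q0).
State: (1/√2)i|001⟩ + (1/√2)i|101⟩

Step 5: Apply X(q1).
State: (1/√2)i|011⟩ + (1/√2)i|111⟩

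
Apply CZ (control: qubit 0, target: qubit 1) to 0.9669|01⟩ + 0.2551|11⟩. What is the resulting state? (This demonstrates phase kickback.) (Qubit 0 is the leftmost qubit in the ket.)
0.9669|01⟩ - 0.2551|11⟩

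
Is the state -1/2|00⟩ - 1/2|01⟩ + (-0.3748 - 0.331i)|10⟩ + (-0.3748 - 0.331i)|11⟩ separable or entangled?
Separable

Writing the state as a|00⟩ + b|01⟩ + c|10⟩ + d|11⟩, it is a product state iff ad − bc = 0.
Here (a, b, c, d) = (-1/2, -1/2, (-0.3748 - 0.331i), (-0.3748 - 0.331i)): ad − bc = (-1/2)(-0.3748 - 0.331i) − (-1/2)(-0.3748 - 0.331i) = 0, so the state is separable.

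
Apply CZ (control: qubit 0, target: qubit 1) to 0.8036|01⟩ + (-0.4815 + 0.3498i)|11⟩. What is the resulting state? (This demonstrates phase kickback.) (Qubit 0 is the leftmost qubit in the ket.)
0.8036|01⟩ + (0.4815 - 0.3498i)|11⟩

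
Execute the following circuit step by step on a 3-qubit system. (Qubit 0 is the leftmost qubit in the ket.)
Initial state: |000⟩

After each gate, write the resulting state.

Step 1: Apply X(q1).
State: |010⟩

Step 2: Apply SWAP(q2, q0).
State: |010⟩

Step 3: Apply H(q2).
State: 1/√2|010⟩ + 1/√2|011⟩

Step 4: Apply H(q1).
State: 1/2|000⟩ + 1/2|001⟩ - 1/2|010⟩ - 1/2|011⟩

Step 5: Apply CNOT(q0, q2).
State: 1/2|000⟩ + 1/2|001⟩ - 1/2|010⟩ - 1/2|011⟩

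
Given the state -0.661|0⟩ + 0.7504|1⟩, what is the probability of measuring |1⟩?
0.5631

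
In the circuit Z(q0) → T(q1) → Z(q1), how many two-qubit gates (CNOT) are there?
0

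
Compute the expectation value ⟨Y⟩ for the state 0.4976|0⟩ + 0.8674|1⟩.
0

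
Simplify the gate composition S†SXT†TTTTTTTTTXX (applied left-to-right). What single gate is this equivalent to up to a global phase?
X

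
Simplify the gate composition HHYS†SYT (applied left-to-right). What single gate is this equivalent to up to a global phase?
T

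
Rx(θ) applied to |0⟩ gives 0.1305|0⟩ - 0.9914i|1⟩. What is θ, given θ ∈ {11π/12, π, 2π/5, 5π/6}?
11π/12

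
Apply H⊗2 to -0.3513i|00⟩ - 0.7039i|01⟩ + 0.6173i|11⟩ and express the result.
-0.219i|00⟩ - 0.1324i|01⟩ - 0.8363i|10⟩ + 0.485i|11⟩

H⊗2 gives amp(|y⟩) = (1/2) Σ_x (−1)^(x·y) amp(|x⟩), where x·y is the number of positions in which both x and y have a 1.
|00⟩: (-0.3513i - 0.7039i + 0.6173i)/2 = -0.219i
|01⟩: (-0.3513i + 0.7039i - 0.6173i)/2 = -0.1324i
|10⟩: (-0.3513i - 0.7039i - 0.6173i)/2 = -0.8363i
|11⟩: (-0.3513i + 0.7039i + 0.6173i)/2 = 0.485i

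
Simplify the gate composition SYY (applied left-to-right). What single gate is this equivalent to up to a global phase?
S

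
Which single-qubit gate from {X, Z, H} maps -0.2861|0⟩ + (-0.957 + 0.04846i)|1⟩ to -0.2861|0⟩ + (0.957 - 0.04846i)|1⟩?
Z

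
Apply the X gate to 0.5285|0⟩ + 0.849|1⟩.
0.849|0⟩ + 0.5285|1⟩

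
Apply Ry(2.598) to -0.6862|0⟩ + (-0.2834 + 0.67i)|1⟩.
(0.08878 - 0.6454i)|0⟩ + (-0.7371 + 0.1799i)|1⟩

Ry(2.598) = [[cos(θ/2), −sin(θ/2)], [sin(θ/2), cos(θ/2)]]; θ = 2.598, cos(θ/2) ≈ 0.268462, sin(θ/2) ≈ 0.96329.
With a = amp(|0⟩) = -0.6862 and b = amp(|1⟩) = (-0.2834 + 0.67i):
new amp(|0⟩) = (0.268462)·a + (-0.96329)·b = (0.08878 - 0.6454i)
new amp(|1⟩) = (0.96329)·a + (0.268462)·b = (-0.7371 + 0.1799i)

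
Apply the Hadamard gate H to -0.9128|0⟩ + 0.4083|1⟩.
-0.3567|0⟩ - 0.9342|1⟩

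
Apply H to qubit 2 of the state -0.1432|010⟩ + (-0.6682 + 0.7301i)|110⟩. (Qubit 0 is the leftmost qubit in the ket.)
-0.1013|010⟩ - 0.1013|011⟩ + (-0.4725 + 0.5163i)|110⟩ + (-0.4725 + 0.5163i)|111⟩

H on qubit 2 mixes each pair of kets that differ only in qubit 2: amplitudes (a, b) of (|…0…⟩, |…1…⟩) become ((a + b)/√2, (a − b)/√2). Kets absent from the input have amplitude 0.
(|010⟩, |011⟩): (a, b) = (-0.1432, 0) → (-0.1013, -0.1013)
(|110⟩, |111⟩): (a, b) = ((-0.6682 + 0.7301i), 0) → ((-0.4725 + 0.5163i), (-0.4725 + 0.5163i))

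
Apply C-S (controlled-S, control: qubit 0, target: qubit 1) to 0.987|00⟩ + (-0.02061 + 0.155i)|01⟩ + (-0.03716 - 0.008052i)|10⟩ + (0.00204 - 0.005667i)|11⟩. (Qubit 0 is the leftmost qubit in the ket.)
0.987|00⟩ + (-0.02061 + 0.155i)|01⟩ + (-0.03716 - 0.008052i)|10⟩ + (0.005667 + 0.00204i)|11⟩

C-S leaves the control-|0⟩ kets |00⟩, |01⟩ unchanged and applies S to qubit 1 on the control-|1⟩ pair (|10⟩, |11⟩).
S = [[1, 0], [0, i]].
With a = amp(|10⟩) = (-0.03716 - 0.008052i) and b = amp(|11⟩) = (0.00204 - 0.005667i):
new amp(|10⟩) = (1)·a = (-0.03716 - 0.008052i)
new amp(|11⟩) = (i)·b = (0.005667 + 0.00204i)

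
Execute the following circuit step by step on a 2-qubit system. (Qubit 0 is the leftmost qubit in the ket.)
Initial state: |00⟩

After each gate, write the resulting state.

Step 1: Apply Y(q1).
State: i|01⟩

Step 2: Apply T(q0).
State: i|01⟩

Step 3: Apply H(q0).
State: (1/√2)i|01⟩ + (1/√2)i|11⟩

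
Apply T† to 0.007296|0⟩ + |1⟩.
0.007296|0⟩ + (1/√2 - (1/√2)i)|1⟩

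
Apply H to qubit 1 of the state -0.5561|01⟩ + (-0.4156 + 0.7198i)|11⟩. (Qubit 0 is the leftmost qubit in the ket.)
-0.3932|00⟩ + 0.3932|01⟩ + (-0.2939 + 0.509i)|10⟩ + (0.2939 - 0.509i)|11⟩

H on qubit 1 mixes each pair of kets that differ only in qubit 1: amplitudes (a, b) of (|…0…⟩, |…1…⟩) become ((a + b)/√2, (a − b)/√2). Kets absent from the input have amplitude 0.
(|00⟩, |01⟩): (a, b) = (0, -0.5561) → (-0.3932, 0.3932)
(|10⟩, |11⟩): (a, b) = (0, (-0.4156 + 0.7198i)) → ((-0.2939 + 0.509i), (0.2939 - 0.509i))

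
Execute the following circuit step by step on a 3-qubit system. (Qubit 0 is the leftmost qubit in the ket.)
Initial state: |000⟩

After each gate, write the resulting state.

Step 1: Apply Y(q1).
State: i|010⟩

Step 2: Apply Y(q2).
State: -|011⟩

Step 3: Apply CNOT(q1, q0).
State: -|111⟩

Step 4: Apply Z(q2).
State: |111⟩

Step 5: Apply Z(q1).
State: -|111⟩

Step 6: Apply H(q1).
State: -1/√2|101⟩ + 1/√2|111⟩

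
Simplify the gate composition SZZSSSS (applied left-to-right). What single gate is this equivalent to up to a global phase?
S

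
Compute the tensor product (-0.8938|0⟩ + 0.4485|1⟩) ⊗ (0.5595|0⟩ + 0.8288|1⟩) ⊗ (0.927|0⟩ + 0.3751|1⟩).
-0.4636|000⟩ - 0.1876|001⟩ - 0.6867|010⟩ - 0.2779|011⟩ + 0.2326|100⟩ + 0.09413|101⟩ + 0.3446|110⟩ + 0.1394|111⟩

amp(|b₁b₂…⟩) = product of the factor amplitudes for bits b₁, b₂, …; only kets whose every factor amplitude is nonzero survive.
|000⟩: (-0.8938)(0.5595)(0.927) = -0.4636
|001⟩: (-0.8938)(0.5595)(0.3751) = -0.1876
|010⟩: (-0.8938)(0.8288)(0.927) = -0.6867
|011⟩: (-0.8938)(0.8288)(0.3751) = -0.2779
|100⟩: (0.4485)(0.5595)(0.927) = 0.2326
|101⟩: (0.4485)(0.5595)(0.3751) = 0.09413
|110⟩: (0.4485)(0.8288)(0.927) = 0.3446
|111⟩: (0.4485)(0.8288)(0.3751) = 0.1394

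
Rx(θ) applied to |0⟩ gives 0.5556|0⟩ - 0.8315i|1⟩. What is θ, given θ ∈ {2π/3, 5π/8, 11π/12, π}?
5π/8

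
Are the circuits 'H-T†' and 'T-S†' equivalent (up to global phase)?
No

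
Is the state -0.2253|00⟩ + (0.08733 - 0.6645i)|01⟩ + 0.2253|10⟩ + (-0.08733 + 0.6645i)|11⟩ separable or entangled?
Separable

Writing the state as a|00⟩ + b|01⟩ + c|10⟩ + d|11⟩, it is a product state iff ad − bc = 0.
Here (a, b, c, d) = (-0.2253, (0.08733 - 0.6645i), 0.2253, (-0.08733 + 0.6645i)): ad − bc = (-0.2253)(-0.08733 + 0.6645i) − (0.08733 - 0.6645i)(0.2253) = 0, so the state is separable.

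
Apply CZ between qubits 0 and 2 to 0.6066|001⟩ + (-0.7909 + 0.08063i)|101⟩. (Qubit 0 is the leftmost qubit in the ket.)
0.6066|001⟩ + (0.7909 - 0.08063i)|101⟩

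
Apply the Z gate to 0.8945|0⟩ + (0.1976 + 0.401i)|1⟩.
0.8945|0⟩ + (-0.1976 - 0.401i)|1⟩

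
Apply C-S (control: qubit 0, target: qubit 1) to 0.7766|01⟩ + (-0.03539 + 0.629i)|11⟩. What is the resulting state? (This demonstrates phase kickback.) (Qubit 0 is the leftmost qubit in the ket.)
0.7766|01⟩ + (-0.629 - 0.03539i)|11⟩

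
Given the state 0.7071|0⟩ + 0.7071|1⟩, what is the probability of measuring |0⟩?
0.5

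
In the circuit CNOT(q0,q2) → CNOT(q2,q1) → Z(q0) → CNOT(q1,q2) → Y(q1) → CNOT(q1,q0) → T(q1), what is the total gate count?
7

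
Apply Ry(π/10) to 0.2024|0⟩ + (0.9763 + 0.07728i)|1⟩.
(0.04718 - 0.01209i)|0⟩ + (0.9959 + 0.07633i)|1⟩

Ry(π/10) = [[cos(θ/2), −sin(θ/2)], [sin(θ/2), cos(θ/2)]]; θ = π/10, cos(θ/2) ≈ 0.987688, sin(θ/2) ≈ 0.156434.
With a = amp(|0⟩) = 0.2024 and b = amp(|1⟩) = (0.9763 + 0.07728i):
new amp(|0⟩) = (0.987688)·a + (-0.156434)·b = (0.04718 - 0.01209i)
new amp(|1⟩) = (0.156434)·a + (0.987688)·b = (0.9959 + 0.07633i)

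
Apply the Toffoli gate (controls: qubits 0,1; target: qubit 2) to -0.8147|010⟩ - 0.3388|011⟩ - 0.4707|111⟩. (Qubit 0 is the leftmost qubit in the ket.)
-0.8147|010⟩ - 0.3388|011⟩ - 0.4707|110⟩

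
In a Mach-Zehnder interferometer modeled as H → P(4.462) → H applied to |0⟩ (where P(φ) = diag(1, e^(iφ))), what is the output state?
(0.3761 - 0.4844i)|0⟩ + (0.6239 + 0.4844i)|1⟩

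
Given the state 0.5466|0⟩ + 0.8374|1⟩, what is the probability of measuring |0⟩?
0.2988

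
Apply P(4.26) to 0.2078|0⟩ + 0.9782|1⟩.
0.2078|0⟩ + (-0.4276 - 0.8798i)|1⟩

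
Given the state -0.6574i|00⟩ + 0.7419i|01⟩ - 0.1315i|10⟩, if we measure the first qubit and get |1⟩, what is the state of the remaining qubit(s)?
-i|0⟩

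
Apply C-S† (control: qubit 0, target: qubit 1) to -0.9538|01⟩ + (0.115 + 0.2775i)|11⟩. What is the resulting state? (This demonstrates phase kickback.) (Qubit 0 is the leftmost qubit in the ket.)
-0.9538|01⟩ + (0.2775 - 0.115i)|11⟩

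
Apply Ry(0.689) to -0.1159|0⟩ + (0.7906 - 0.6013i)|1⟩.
(-0.3761 + 0.2031i)|0⟩ + (0.705 - 0.566i)|1⟩

Ry(0.689) = [[cos(θ/2), −sin(θ/2)], [sin(θ/2), cos(θ/2)]]; θ = 0.689, cos(θ/2) ≈ 0.941244, sin(θ/2) ≈ 0.337726.
With a = amp(|0⟩) = -0.1159 and b = amp(|1⟩) = (0.7906 - 0.6013i):
new amp(|0⟩) = (0.941244)·a + (-0.337726)·b = (-0.3761 + 0.2031i)
new amp(|1⟩) = (0.337726)·a + (0.941244)·b = (0.705 - 0.566i)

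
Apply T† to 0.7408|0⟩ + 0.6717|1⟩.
0.7408|0⟩ + (0.475 - 0.475i)|1⟩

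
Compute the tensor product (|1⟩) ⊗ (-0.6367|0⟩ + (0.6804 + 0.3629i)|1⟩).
-0.6367|10⟩ + (0.6804 + 0.3629i)|11⟩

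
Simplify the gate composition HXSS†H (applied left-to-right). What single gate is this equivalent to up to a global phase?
Z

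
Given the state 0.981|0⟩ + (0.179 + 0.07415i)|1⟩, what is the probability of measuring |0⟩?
0.9624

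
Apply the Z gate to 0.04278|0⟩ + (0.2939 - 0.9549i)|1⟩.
0.04278|0⟩ + (-0.2939 + 0.9549i)|1⟩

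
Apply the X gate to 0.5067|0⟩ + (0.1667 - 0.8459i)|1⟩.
(0.1667 - 0.8459i)|0⟩ + 0.5067|1⟩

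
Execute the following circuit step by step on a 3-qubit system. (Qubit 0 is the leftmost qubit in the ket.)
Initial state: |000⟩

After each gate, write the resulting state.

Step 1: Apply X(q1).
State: |010⟩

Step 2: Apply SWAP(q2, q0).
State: |010⟩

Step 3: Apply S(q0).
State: |010⟩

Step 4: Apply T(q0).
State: |010⟩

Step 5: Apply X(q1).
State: |000⟩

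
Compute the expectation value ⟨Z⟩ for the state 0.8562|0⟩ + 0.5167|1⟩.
0.4661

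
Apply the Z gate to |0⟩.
|0⟩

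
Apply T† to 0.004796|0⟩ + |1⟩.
0.004796|0⟩ + (1/√2 - (1/√2)i)|1⟩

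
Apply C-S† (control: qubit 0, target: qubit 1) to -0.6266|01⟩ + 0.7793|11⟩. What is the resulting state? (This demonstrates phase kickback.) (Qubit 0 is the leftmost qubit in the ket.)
-0.6266|01⟩ - 0.7793i|11⟩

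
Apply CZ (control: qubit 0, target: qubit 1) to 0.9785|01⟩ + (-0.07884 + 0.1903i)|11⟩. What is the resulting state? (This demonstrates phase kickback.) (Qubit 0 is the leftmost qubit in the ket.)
0.9785|01⟩ + (0.07884 - 0.1903i)|11⟩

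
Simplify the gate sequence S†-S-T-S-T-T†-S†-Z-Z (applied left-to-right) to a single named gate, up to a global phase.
T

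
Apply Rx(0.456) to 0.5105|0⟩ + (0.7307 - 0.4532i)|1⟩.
(0.3949 - 0.1652i)|0⟩ + (0.7118 - 0.5569i)|1⟩

Rx(0.456) = [[cos(θ/2), −i·sin(θ/2)], [−i·sin(θ/2), cos(θ/2)]]; θ = 0.456, cos(θ/2) ≈ 0.97412, sin(θ/2) ≈ 0.22603.
With a = amp(|0⟩) = 0.5105 and b = amp(|1⟩) = (0.7307 - 0.4532i):
new amp(|0⟩) = (0.97412)·a + (-0.22603i)·b = (0.3949 - 0.1652i)
new amp(|1⟩) = (-0.22603i)·a + (0.97412)·b = (0.7118 - 0.5569i)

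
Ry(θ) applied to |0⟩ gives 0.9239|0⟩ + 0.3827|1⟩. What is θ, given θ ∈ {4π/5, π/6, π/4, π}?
π/4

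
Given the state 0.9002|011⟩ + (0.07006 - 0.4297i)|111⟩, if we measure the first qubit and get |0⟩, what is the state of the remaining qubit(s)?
|11⟩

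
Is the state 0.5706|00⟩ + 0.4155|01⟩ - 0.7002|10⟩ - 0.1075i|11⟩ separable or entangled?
Entangled

Writing the state as a|00⟩ + b|01⟩ + c|10⟩ + d|11⟩, it is a product state iff ad − bc = 0.
Here (a, b, c, d) = (0.5706, 0.4155, -0.7002, -0.1075i): ad − bc = (0.5706)(-0.1075i) − (0.4155)(-0.7002) = (0.2909 - 0.06134i) ≠ 0, so the state is entangled.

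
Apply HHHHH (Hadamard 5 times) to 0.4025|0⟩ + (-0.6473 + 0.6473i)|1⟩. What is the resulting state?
(-0.1731 + 0.4577i)|0⟩ + (0.7423 - 0.4577i)|1⟩

H² = I, so H^5 = H: a single Hadamard. With (a, b) = (0.4025, (-0.6473 + 0.6473i)), H gives ((a + b)/√2, (a − b)/√2) = ((-0.1731 + 0.4577i), (0.7423 - 0.4577i)).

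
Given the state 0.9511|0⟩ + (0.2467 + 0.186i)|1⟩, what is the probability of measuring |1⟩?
0.09546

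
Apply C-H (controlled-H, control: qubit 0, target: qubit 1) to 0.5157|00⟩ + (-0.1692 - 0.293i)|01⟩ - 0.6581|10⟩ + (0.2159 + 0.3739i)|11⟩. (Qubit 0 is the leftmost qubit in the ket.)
0.5157|00⟩ + (-0.1692 - 0.293i)|01⟩ + (-0.3127 + 0.2644i)|10⟩ + (-0.618 - 0.2644i)|11⟩

C-H leaves the control-|0⟩ kets |00⟩, |01⟩ unchanged and applies H to qubit 1 on the control-|1⟩ pair (|10⟩, |11⟩).
H = [[1/√2, 1/√2], [1/√2, -1/√2]].
With a = amp(|10⟩) = -0.6581 and b = amp(|11⟩) = (0.2159 + 0.3739i):
new amp(|10⟩) = (1/√2)·a + (1/√2)·b = (-0.3127 + 0.2644i)
new amp(|11⟩) = (1/√2)·a + (-1/√2)·b = (-0.618 - 0.2644i)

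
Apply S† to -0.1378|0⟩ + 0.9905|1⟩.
-0.1378|0⟩ - 0.9905i|1⟩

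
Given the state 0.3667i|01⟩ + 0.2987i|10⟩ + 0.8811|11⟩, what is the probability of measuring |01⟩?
0.1345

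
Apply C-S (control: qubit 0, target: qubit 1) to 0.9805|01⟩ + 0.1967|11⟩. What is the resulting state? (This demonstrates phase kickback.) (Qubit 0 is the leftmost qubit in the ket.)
0.9805|01⟩ + 0.1967i|11⟩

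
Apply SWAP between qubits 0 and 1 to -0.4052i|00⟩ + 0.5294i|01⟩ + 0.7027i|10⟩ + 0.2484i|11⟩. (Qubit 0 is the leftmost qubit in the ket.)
-0.4052i|00⟩ + 0.7027i|01⟩ + 0.5294i|10⟩ + 0.2484i|11⟩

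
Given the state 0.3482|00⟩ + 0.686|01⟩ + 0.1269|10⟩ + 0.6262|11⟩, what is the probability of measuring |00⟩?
0.1212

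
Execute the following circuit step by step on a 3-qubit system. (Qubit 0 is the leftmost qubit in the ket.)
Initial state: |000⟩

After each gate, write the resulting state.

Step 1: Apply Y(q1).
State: i|010⟩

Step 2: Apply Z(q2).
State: i|010⟩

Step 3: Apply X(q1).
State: i|000⟩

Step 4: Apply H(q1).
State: (1/√2)i|000⟩ + (1/√2)i|010⟩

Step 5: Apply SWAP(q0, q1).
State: (1/√2)i|000⟩ + (1/√2)i|100⟩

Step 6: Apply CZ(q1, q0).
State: (1/√2)i|000⟩ + (1/√2)i|100⟩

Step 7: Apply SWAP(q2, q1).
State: (1/√2)i|000⟩ + (1/√2)i|100⟩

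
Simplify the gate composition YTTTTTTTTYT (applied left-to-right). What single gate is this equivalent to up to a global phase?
T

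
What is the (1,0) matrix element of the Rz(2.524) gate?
0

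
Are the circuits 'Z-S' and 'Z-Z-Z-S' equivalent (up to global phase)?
Yes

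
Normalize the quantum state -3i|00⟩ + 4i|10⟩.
-0.6i|00⟩ + 0.8i|10⟩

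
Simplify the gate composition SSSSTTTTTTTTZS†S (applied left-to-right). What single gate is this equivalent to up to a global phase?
Z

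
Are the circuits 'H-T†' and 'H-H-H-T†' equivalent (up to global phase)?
Yes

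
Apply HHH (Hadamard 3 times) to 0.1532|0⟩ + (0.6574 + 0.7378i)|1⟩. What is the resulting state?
(0.5732 + 0.5217i)|0⟩ + (-0.3565 - 0.5217i)|1⟩

H² = I, so H^3 = H: a single Hadamard. With (a, b) = (0.1532, (0.6574 + 0.7378i)), H gives ((a + b)/√2, (a − b)/√2) = ((0.5732 + 0.5217i), (-0.3565 - 0.5217i)).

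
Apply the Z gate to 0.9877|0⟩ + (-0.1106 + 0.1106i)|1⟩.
0.9877|0⟩ + (0.1106 - 0.1106i)|1⟩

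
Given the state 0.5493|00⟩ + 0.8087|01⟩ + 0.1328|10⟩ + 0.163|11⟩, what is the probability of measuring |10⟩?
0.01764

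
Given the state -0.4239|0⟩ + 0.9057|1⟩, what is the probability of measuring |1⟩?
0.8203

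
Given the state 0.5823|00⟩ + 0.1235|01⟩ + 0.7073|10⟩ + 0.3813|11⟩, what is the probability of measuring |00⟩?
0.3391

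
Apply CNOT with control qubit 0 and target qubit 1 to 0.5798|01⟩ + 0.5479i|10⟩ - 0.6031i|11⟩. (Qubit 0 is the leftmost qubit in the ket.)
0.5798|01⟩ - 0.6031i|10⟩ + 0.5479i|11⟩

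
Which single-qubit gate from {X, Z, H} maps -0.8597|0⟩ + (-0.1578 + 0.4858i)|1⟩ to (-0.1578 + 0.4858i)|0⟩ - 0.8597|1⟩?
X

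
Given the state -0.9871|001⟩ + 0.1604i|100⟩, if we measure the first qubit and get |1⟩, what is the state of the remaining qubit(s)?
i|00⟩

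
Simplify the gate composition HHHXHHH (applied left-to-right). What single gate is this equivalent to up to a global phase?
Z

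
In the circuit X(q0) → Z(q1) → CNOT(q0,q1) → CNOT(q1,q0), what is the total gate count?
4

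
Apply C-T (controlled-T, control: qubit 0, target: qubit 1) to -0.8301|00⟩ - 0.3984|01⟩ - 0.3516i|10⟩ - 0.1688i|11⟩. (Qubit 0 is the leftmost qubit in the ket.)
-0.8301|00⟩ - 0.3984|01⟩ - 0.3516i|10⟩ + (0.1194 - 0.1194i)|11⟩

C-T leaves the control-|0⟩ kets |00⟩, |01⟩ unchanged and applies T to qubit 1 on the control-|1⟩ pair (|10⟩, |11⟩).
T = [[1, 0], [0, (1/√2 + (1/√2)i)]].
With a = amp(|10⟩) = -0.3516i and b = amp(|11⟩) = -0.1688i:
new amp(|10⟩) = (1)·a = -0.3516i
new amp(|11⟩) = (1/√2 + (1/√2)i)·b = (0.1194 - 0.1194i)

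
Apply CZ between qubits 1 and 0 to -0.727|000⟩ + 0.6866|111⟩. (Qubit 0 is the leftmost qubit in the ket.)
-0.727|000⟩ - 0.6866|111⟩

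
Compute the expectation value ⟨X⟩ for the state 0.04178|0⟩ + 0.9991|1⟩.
0.08348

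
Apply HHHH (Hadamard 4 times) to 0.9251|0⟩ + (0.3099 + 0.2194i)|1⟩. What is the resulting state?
0.9251|0⟩ + (0.3099 + 0.2194i)|1⟩

H² = I, so an even number of Hadamards cancels: H^4 = I and the state is unchanged.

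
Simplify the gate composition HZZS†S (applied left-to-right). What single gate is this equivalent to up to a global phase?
H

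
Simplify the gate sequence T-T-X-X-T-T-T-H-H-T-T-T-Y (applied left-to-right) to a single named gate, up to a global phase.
Y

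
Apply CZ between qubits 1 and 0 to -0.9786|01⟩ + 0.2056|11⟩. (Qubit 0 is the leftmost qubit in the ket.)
-0.9786|01⟩ - 0.2056|11⟩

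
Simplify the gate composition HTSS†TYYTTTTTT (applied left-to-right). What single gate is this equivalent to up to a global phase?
H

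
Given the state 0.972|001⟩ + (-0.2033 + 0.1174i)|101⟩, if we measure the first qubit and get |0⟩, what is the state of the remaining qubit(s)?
|01⟩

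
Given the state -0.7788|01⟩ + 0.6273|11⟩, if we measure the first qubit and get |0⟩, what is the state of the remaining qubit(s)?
-|1⟩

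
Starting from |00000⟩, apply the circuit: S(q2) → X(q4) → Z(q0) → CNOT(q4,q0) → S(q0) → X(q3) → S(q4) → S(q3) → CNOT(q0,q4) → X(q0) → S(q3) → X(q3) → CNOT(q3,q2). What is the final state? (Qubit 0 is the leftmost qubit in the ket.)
|00000⟩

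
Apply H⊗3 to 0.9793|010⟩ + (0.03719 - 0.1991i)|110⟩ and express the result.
(0.3594 - 0.07039i)|000⟩ + (0.3594 - 0.07039i)|001⟩ + (-0.3594 + 0.07039i)|010⟩ + (-0.3594 + 0.07039i)|011⟩ + (0.3331 + 0.07039i)|100⟩ + (0.3331 + 0.07039i)|101⟩ + (-0.3331 - 0.07039i)|110⟩ + (-0.3331 - 0.07039i)|111⟩

H⊗3 gives amp(|y⟩) = (1/2√2) Σ_x (−1)^(x·y) amp(|x⟩), where x·y is the number of positions in which both x and y have a 1.
|000⟩: (0.9793 + (0.03719 - 0.1991i))/(2√2) = (0.3594 - 0.07039i)
|001⟩: (0.9793 + (0.03719 - 0.1991i))/(2√2) = (0.3594 - 0.07039i)
|010⟩: (-0.9793 - (0.03719 - 0.1991i))/(2√2) = (-0.3594 + 0.07039i)
|011⟩: (-0.9793 - (0.03719 - 0.1991i))/(2√2) = (-0.3594 + 0.07039i)
|100⟩: (0.9793 - (0.03719 - 0.1991i))/(2√2) = (0.3331 + 0.07039i)
|101⟩: (0.9793 - (0.03719 - 0.1991i))/(2√2) = (0.3331 + 0.07039i)
|110⟩: (-0.9793 + (0.03719 - 0.1991i))/(2√2) = (-0.3331 - 0.07039i)
|111⟩: (-0.9793 + (0.03719 - 0.1991i))/(2√2) = (-0.3331 - 0.07039i)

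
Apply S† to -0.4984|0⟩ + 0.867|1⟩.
-0.4984|0⟩ - 0.867i|1⟩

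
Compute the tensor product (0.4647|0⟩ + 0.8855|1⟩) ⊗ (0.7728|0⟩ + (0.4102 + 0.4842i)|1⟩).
0.3591|00⟩ + (0.1906 + 0.225i)|01⟩ + 0.6843|10⟩ + (0.3632 + 0.4288i)|11⟩

amp(|b₁b₂…⟩) = product of the factor amplitudes for bits b₁, b₂, …; only kets whose every factor amplitude is nonzero survive.
|00⟩: (0.4647)(0.7728) = 0.3591
|01⟩: (0.4647)(0.4102 + 0.4842i) = (0.1906 + 0.225i)
|10⟩: (0.8855)(0.7728) = 0.6843
|11⟩: (0.8855)(0.4102 + 0.4842i) = (0.3632 + 0.4288i)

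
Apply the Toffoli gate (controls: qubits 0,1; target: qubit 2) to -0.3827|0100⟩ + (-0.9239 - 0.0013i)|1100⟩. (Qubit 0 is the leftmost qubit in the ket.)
-0.3827|0100⟩ + (-0.9239 - 0.0013i)|1110⟩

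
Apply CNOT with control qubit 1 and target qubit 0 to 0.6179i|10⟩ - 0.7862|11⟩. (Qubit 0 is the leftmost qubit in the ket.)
-0.7862|01⟩ + 0.6179i|10⟩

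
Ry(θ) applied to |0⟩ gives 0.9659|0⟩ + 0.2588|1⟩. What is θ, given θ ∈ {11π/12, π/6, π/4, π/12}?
π/6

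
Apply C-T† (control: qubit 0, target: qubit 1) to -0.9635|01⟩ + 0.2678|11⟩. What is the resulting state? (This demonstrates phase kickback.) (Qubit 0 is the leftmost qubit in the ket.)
-0.9635|01⟩ + (0.1894 - 0.1894i)|11⟩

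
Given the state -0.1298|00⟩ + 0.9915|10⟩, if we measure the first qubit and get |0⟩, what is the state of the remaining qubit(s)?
-|0⟩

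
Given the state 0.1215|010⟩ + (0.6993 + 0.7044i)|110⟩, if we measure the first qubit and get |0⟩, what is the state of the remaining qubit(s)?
|10⟩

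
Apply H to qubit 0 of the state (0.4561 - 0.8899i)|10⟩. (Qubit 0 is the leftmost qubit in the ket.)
(0.3225 - 0.6293i)|00⟩ + (-0.3225 + 0.6293i)|10⟩

H on qubit 0 mixes each pair of kets that differ only in qubit 0: amplitudes (a, b) of (|…0…⟩, |…1…⟩) become ((a + b)/√2, (a − b)/√2). Kets absent from the input have amplitude 0.
(|00⟩, |10⟩): (a, b) = (0, (0.4561 - 0.8899i)) → ((0.3225 - 0.6293i), (-0.3225 + 0.6293i))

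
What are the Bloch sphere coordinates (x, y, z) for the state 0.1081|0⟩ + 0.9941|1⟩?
(0.2149, 0, -0.9765)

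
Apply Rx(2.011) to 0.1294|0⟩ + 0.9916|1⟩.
(0.06932 - 0.8373i)|0⟩ + (0.5312 - 0.1093i)|1⟩

Rx(2.011) = [[cos(θ/2), −i·sin(θ/2)], [−i·sin(θ/2), cos(θ/2)]]; θ = 2.011, cos(θ/2) ≈ 0.535666, sin(θ/2) ≈ 0.84443.
With a = amp(|0⟩) = 0.1294 and b = amp(|1⟩) = 0.9916:
new amp(|0⟩) = (0.535666)·a + (-0.84443i)·b = (0.06932 - 0.8373i)
new amp(|1⟩) = (-0.84443i)·a + (0.535666)·b = (0.5312 - 0.1093i)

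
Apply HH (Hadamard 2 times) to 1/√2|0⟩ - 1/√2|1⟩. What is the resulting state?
1/√2|0⟩ - 1/√2|1⟩

H² = I, so an even number of Hadamards cancels: H^2 = I and the state is unchanged.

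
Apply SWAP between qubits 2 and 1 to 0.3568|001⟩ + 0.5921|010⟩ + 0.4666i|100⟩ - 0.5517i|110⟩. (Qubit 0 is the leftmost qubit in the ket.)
0.5921|001⟩ + 0.3568|010⟩ + 0.4666i|100⟩ - 0.5517i|101⟩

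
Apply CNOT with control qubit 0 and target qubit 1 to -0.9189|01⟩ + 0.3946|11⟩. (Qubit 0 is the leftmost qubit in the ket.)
-0.9189|01⟩ + 0.3946|10⟩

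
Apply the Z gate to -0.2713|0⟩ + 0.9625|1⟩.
-0.2713|0⟩ - 0.9625|1⟩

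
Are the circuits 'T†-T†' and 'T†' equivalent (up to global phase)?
No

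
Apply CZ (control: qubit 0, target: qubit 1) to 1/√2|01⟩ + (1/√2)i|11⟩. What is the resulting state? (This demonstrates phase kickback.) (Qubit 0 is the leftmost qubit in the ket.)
1/√2|01⟩ - (1/√2)i|11⟩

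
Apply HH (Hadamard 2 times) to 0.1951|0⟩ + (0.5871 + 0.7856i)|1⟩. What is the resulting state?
0.1951|0⟩ + (0.5871 + 0.7856i)|1⟩

H² = I, so an even number of Hadamards cancels: H^2 = I and the state is unchanged.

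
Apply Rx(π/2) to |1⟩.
-(1/√2)i|0⟩ + 1/√2|1⟩

Rx(π/2) = [[cos(θ/2), −i·sin(θ/2)], [−i·sin(θ/2), cos(θ/2)]]; θ = π/2, cos(θ/2) ≈ 0.707107, sin(θ/2) ≈ 0.707107.
With a = amp(|0⟩) = 0 and b = amp(|1⟩) = 1:
new amp(|0⟩) = (0.707107)·a + (-0.707107i)·b = -(1/√2)i
new amp(|1⟩) = (-0.707107i)·a + (0.707107)·b = 1/√2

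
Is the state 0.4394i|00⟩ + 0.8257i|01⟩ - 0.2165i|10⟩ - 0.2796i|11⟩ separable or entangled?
Entangled

Writing the state as a|00⟩ + b|01⟩ + c|10⟩ + d|11⟩, it is a product state iff ad − bc = 0.
Here (a, b, c, d) = (0.4394i, 0.8257i, -0.2165i, -0.2796i): ad − bc = (0.4394i)(-0.2796i) − (0.8257i)(-0.2165i) = -0.05591 ≠ 0, so the state is entangled.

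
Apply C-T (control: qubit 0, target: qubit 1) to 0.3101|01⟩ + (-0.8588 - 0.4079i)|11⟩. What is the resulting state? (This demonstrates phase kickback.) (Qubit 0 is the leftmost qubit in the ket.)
0.3101|01⟩ + (-0.3188 - 0.8957i)|11⟩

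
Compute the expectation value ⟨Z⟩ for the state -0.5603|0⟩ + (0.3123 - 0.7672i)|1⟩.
-0.3722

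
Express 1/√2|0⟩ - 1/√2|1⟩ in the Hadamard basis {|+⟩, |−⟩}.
|−⟩

With |ψ⟩ = α|0⟩ + β|1⟩, the Hadamard-basis coefficients are ⟨+|ψ⟩ = (α + β)/√2 and ⟨−|ψ⟩ = (α − β)/√2.
Here α = 1/√2, β = -1/√2: (α + β)/√2 = 0, (α − β)/√2 = 1.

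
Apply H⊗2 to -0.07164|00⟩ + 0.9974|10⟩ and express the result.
0.4629|00⟩ + 0.4629|01⟩ - 0.5345|10⟩ - 0.5345|11⟩

H⊗2 gives amp(|y⟩) = (1/2) Σ_x (−1)^(x·y) amp(|x⟩), where x·y is the number of positions in which both x and y have a 1.
|00⟩: (-0.07164 + 0.9974)/2 = 0.4629
|01⟩: (-0.07164 + 0.9974)/2 = 0.4629
|10⟩: (-0.07164 - 0.9974)/2 = -0.5345
|11⟩: (-0.07164 - 0.9974)/2 = -0.5345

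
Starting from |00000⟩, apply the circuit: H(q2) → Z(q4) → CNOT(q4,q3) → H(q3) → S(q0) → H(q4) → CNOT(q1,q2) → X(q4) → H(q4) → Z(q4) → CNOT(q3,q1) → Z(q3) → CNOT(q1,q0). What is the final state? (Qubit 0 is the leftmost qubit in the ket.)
1/2|00000⟩ + 1/2|00100⟩ - 1/2|11010⟩ - 1/2|11110⟩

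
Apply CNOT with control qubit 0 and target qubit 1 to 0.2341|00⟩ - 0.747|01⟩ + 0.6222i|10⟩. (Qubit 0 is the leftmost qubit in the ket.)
0.2341|00⟩ - 0.747|01⟩ + 0.6222i|11⟩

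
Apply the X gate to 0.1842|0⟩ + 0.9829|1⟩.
0.9829|0⟩ + 0.1842|1⟩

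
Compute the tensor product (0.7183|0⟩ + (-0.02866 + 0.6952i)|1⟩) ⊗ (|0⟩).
0.7183|00⟩ + (-0.02866 + 0.6952i)|10⟩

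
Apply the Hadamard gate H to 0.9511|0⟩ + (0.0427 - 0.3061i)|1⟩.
(0.7027 - 0.2164i)|0⟩ + (0.6423 + 0.2164i)|1⟩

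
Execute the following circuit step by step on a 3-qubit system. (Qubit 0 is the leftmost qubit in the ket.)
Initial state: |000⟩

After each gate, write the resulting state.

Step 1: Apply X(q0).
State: |100⟩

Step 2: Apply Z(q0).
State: -|100⟩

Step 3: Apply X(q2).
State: -|101⟩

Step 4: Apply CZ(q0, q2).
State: |101⟩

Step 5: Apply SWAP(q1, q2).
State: |110⟩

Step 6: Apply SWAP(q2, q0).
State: |011⟩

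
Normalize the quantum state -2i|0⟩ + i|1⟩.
-0.8944i|0⟩ + (1/√5)i|1⟩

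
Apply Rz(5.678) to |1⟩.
(-0.9546 + 0.298i)|1⟩

Rz(5.678) = [[e^(−iθ/2), 0], [0, e^(iθ/2)]] with e^(±iθ/2) = cos(θ/2) ± i·sin(θ/2); θ = 5.678, cos(θ/2) ≈ -0.954567, sin(θ/2) ≈ 0.297996.
With a = amp(|0⟩) = 0 and b = amp(|1⟩) = 1:
new amp(|0⟩) = (-0.954567 - 0.297996i)·a = 0
new amp(|1⟩) = (-0.954567 + 0.297996i)·b = (-0.9546 + 0.298i)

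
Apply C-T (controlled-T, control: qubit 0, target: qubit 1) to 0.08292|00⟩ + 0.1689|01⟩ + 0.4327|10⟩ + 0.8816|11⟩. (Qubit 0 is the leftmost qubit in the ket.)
0.08292|00⟩ + 0.1689|01⟩ + 0.4327|10⟩ + (0.6234 + 0.6234i)|11⟩

C-T leaves the control-|0⟩ kets |00⟩, |01⟩ unchanged and applies T to qubit 1 on the control-|1⟩ pair (|10⟩, |11⟩).
T = [[1, 0], [0, (1/√2 + (1/√2)i)]].
With a = amp(|10⟩) = 0.4327 and b = amp(|11⟩) = 0.8816:
new amp(|10⟩) = (1)·a = 0.4327
new amp(|11⟩) = (1/√2 + (1/√2)i)·b = (0.6234 + 0.6234i)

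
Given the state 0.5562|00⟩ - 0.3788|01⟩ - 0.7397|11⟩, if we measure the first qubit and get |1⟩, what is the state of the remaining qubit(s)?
-|1⟩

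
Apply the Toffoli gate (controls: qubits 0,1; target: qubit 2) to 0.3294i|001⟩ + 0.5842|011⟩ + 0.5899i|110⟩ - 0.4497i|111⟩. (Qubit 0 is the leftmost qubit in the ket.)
0.3294i|001⟩ + 0.5842|011⟩ - 0.4497i|110⟩ + 0.5899i|111⟩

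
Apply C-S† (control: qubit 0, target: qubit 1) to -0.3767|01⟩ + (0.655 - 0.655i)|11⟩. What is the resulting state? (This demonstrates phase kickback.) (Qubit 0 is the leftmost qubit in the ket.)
-0.3767|01⟩ + (-0.655 - 0.655i)|11⟩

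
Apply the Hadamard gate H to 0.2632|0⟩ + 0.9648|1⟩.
0.8683|0⟩ - 0.4961|1⟩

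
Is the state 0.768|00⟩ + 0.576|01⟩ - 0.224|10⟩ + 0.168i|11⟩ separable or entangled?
Entangled

Writing the state as a|00⟩ + b|01⟩ + c|10⟩ + d|11⟩, it is a product state iff ad − bc = 0.
Here (a, b, c, d) = (0.768, 0.576, -0.224, 0.168i): ad − bc = (0.768)(0.168i) − (0.576)(-0.224) = (0.129 + 0.129i) ≠ 0, so the state is entangled.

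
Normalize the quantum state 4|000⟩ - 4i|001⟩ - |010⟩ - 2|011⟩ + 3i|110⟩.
0.5898|000⟩ - 0.5898i|001⟩ - 0.1474|010⟩ - 0.2949|011⟩ + 0.4423i|110⟩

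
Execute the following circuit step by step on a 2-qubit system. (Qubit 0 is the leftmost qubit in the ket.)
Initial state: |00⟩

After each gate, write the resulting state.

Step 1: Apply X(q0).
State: |10⟩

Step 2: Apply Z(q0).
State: -|10⟩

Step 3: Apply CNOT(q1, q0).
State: -|10⟩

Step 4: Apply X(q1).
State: -|11⟩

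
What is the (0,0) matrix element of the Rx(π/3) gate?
0.866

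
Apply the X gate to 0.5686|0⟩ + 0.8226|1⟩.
0.8226|0⟩ + 0.5686|1⟩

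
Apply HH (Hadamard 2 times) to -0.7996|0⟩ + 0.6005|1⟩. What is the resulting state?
-0.7996|0⟩ + 0.6005|1⟩

H² = I, so an even number of Hadamards cancels: H^2 = I and the state is unchanged.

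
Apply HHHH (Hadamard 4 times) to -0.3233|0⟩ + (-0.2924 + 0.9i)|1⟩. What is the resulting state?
-0.3233|0⟩ + (-0.2924 + 0.9i)|1⟩

H² = I, so an even number of Hadamards cancels: H^4 = I and the state is unchanged.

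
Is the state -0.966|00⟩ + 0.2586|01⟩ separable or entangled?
Separable

Writing the state as a|00⟩ + b|01⟩ + c|10⟩ + d|11⟩, it is a product state iff ad − bc = 0.
Here (a, b, c, d) = (-0.966, 0.2586, 0, 0): ad − bc = (-0.966)(0) − (0.2586)(0) = 0, so the state is separable.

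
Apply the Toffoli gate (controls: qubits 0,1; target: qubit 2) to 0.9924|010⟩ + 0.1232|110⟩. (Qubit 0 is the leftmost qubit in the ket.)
0.9924|010⟩ + 0.1232|111⟩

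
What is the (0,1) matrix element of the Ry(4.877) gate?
-0.6466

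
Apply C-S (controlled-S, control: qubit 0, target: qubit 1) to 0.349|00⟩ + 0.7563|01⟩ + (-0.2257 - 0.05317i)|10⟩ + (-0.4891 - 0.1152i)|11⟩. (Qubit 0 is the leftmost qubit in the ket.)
0.349|00⟩ + 0.7563|01⟩ + (-0.2257 - 0.05317i)|10⟩ + (0.1152 - 0.4891i)|11⟩

C-S leaves the control-|0⟩ kets |00⟩, |01⟩ unchanged and applies S to qubit 1 on the control-|1⟩ pair (|10⟩, |11⟩).
S = [[1, 0], [0, i]].
With a = amp(|10⟩) = (-0.2257 - 0.05317i) and b = amp(|11⟩) = (-0.4891 - 0.1152i):
new amp(|10⟩) = (1)·a = (-0.2257 - 0.05317i)
new amp(|11⟩) = (i)·b = (0.1152 - 0.4891i)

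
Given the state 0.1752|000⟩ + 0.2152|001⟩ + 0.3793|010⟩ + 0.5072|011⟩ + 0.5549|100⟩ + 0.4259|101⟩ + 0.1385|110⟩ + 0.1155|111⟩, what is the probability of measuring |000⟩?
0.0307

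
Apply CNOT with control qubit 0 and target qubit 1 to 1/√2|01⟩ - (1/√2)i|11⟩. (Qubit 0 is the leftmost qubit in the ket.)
1/√2|01⟩ - (1/√2)i|10⟩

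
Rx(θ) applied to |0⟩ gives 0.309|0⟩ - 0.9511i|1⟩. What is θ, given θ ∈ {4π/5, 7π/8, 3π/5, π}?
4π/5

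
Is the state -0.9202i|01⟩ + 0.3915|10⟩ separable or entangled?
Entangled

Writing the state as a|00⟩ + b|01⟩ + c|10⟩ + d|11⟩, it is a product state iff ad − bc = 0.
Here (a, b, c, d) = (0, -0.9202i, 0.3915, 0): ad − bc = (0)(0) − (-0.9202i)(0.3915) = 0.3603i ≠ 0, so the state is entangled.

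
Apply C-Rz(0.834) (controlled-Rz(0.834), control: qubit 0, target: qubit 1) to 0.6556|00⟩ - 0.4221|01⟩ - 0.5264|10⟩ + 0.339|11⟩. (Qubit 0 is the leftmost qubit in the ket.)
0.6556|00⟩ - 0.4221|01⟩ + (-0.4813 + 0.2132i)|10⟩ + (0.31 + 0.1373i)|11⟩

C-Rz(0.834) leaves the control-|0⟩ kets |00⟩, |01⟩ unchanged and applies Rz(0.834) to qubit 1 on the control-|1⟩ pair (|10⟩, |11⟩).
Rz(0.834) = [[e^(−iθ/2), 0], [0, e^(iθ/2)]] with e^(±iθ/2) = cos(θ/2) ± i·sin(θ/2); θ = 0.834, cos(θ/2) ≈ 0.914308, sin(θ/2) ≈ 0.405019.
With a = amp(|10⟩) = -0.5264 and b = amp(|11⟩) = 0.339:
new amp(|10⟩) = (0.914308 - 0.405019i)·a = (-0.4813 + 0.2132i)
new amp(|11⟩) = (0.914308 + 0.405019i)·b = (0.31 + 0.1373i)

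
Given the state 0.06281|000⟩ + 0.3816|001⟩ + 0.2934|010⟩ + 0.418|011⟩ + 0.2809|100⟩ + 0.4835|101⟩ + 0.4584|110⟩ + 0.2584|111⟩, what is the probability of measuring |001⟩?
0.1456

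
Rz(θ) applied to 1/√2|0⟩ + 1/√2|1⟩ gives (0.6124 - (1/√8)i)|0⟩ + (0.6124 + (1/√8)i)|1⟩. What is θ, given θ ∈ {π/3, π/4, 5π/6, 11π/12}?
π/3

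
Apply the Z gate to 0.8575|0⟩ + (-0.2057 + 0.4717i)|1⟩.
0.8575|0⟩ + (0.2057 - 0.4717i)|1⟩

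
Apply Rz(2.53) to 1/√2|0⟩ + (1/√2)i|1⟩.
(0.2129 - 0.6743i)|0⟩ + (-0.6743 + 0.2129i)|1⟩

Rz(2.53) = [[e^(−iθ/2), 0], [0, e^(iθ/2)]] with e^(±iθ/2) = cos(θ/2) ± i·sin(θ/2); θ = 2.53, cos(θ/2) ≈ 0.301053, sin(θ/2) ≈ 0.953608.
With a = amp(|0⟩) = 1/√2 and b = amp(|1⟩) = (1/√2)i:
new amp(|0⟩) = (0.301053 - 0.953608i)·a = (0.2129 - 0.6743i)
new amp(|1⟩) = (0.301053 + 0.953608i)·b = (-0.6743 + 0.2129i)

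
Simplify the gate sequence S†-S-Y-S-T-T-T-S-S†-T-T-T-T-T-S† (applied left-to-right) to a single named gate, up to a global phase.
Y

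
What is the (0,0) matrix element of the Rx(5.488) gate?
-0.922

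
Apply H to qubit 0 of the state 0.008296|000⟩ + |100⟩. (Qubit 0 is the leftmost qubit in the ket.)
0.713|000⟩ - 0.7012|100⟩

H on qubit 0 mixes each pair of kets that differ only in qubit 0: amplitudes (a, b) of (|…0…⟩, |…1…⟩) become ((a + b)/√2, (a − b)/√2). Kets absent from the input have amplitude 0.
(|000⟩, |100⟩): (a, b) = (0.008296, 1) → (0.713, -0.7012)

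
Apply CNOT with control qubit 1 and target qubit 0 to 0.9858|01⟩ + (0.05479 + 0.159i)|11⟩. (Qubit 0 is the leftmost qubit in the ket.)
(0.05479 + 0.159i)|01⟩ + 0.9858|11⟩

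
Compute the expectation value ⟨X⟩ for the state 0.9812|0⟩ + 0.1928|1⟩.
0.3784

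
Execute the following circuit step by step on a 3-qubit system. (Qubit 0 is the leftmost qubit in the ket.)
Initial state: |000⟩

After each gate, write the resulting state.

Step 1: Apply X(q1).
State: |010⟩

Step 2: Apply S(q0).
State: |010⟩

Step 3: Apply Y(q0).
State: i|110⟩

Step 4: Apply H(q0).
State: (1/√2)i|010⟩ - (1/√2)i|110⟩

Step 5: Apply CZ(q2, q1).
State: (1/√2)i|010⟩ - (1/√2)i|110⟩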